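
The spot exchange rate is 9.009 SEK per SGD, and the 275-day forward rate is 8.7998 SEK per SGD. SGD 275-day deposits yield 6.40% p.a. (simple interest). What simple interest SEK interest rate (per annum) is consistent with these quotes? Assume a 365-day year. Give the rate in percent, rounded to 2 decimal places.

3.17%

T = 275/365 years.
By CIP, F/S equals the SEK-to-SGD growth ratio: 8.7998/9.009 = 0.9767788.
SGD growth factor: 1 + 0.0640×275/365 = 1.0482192.
Hence g_SEK = 1.0238783.
(1.0238783 − 1)/T = 0.031693, i.e. 3.17%.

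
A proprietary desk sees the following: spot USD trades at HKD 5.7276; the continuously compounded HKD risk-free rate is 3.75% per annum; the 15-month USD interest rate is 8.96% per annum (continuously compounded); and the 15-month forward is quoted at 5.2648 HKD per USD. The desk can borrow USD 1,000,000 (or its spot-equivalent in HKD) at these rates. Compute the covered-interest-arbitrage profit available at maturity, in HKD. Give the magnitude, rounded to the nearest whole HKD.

T = 15/12 years.
Route A — deposit USD, sell forward: 1,000,000 × 1.118512861 × 5.2648 = HKD 5,888,746.51.
Route B — convert at spot, deposit HKD: 1,000,000 × 5.7276 × 1.047991002 = HKD 6,002,473.26.
The quoted forward undervalues USD, so borrow USD, convert to HKD at spot, deposit the HKD at 3.75%, and buy USD forward at 5.2648 to cover the loan.
Arbitrage profit = |5,888,746.51 − 6,002,473.26| = HKD 113,727.

HKD 113,727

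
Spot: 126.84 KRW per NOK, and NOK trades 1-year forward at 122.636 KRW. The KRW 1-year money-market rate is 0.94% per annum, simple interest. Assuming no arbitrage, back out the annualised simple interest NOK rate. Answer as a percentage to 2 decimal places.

4.40%

T = 1 year.
CIP gives F = S · g_KRW/g_NOK, so g_KRW/g_NOK = 122.636/126.84 = 0.9668559.
The KRW side grows by 1 + 0.0094×1 = 1.009400.
That pins the NOK growth at 1.0440025.
r = (1.0440025 − 1)/1 = 0.044002 → 4.40%.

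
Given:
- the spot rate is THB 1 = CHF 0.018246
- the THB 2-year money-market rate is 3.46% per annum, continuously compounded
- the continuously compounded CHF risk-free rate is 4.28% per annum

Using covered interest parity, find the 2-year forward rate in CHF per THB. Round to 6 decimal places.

0.018548

T = 2 years.
CHF accumulates by e^(0.0428×2) = 1.0893705.
THB growth factor: e^(0.0346×2) = 1.0716505.
CIP: F = S · (grow CHF)/(grow THB) = 0.018246 × 1.0893705/1.0716505 = 0.01854770 CHF per THB.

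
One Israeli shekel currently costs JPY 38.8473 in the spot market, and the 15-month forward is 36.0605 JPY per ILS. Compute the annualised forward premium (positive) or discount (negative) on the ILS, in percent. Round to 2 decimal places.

-5.74%

T = 15/12 years.
ILS trades forward at -7.17373% vs spot over the period.
Per annum: -0.0717373 / (15/12) = -0.057390 = -5.74%.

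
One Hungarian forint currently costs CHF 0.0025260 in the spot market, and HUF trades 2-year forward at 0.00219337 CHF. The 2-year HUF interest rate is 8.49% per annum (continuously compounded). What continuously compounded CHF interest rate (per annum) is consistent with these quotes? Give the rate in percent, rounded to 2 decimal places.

1.43%

T = 2 years.
CIP gives F = S · g_CHF/g_HUF, so g_CHF/g_HUF = 0.00219337/0.002526 = 0.8683175.
The HUF side grows by e^(0.0849×2) = 1.1850678.
So the CHF growth factor = 1.0290151.
Take logs: ln 1.0290151 / 2 = 0.014301, so 1.43%.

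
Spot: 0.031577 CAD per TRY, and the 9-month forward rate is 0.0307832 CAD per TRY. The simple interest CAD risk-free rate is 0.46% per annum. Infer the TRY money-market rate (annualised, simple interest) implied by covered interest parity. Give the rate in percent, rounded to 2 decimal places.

T = 9/12 years.
F/S = 0.0307832/0.031577 = 0.9748614 = (growth of CAD) / (growth of TRY).
The CAD side grows by 1 + 0.0046×9/12 = 1.003450.
Hence g_TRY = 1.0293258.
(1.0293258 − 1)/T = 0.039101, i.e. 3.91%.

3.91%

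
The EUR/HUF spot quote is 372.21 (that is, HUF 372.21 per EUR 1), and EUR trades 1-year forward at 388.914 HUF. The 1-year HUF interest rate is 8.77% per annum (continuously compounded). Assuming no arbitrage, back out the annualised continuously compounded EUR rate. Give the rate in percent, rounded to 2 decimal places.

T = 1 year.
By CIP, F/S equals the HUF-to-EUR growth ratio: 388.914/372.21 = 1.0448779.
The HUF side grows by e^(0.0877×1) = 1.0916606.
That pins the EUR growth at 1.0447734.
r = ln(1.0447734)/1 = 0.043800 → 4.38%.

4.38%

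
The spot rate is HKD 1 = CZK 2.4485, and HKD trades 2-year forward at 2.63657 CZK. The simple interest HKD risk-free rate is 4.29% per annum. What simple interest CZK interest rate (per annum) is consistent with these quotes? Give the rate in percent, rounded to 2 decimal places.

8.46%

T = 2 years.
CIP gives F = S · g_CZK/g_HKD, so g_CZK/g_HKD = 2.63657/2.4485 = 1.0768103.
HKD growth factor: 1 + 0.0429×2 = 1.085800.
That pins the CZK growth at 1.1692006.
r = (1.1692006 − 1)/2 = 0.084600 → 8.46%.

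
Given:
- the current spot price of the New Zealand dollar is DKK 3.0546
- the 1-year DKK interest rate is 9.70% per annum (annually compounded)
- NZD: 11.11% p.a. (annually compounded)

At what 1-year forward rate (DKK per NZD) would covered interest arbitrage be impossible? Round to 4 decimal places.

T = 1 year.
Growth of 1 DKK over T: (1 + 0.0970)^1 = 1.097000.
Growth of 1 NZD over T: (1 + 0.1111)^1 = 1.111100.
So F = 3.0546 × 1.097000 / 1.111100 = 3.015837 (DKK/NZD).

3.0158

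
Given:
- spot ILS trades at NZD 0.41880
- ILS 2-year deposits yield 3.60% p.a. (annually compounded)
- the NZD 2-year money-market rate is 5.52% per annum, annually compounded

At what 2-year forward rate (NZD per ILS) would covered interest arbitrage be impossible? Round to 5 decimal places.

0.43447

T = 2 years.
Growth of 1 NZD over T: (1 + 0.0552)^2 = 1.113447.
ILS accumulates by (1 + 0.0360)^2 = 1.073296.
So F = 0.4188 × 1.113447 / 1.073296 = 0.4344669 (NZD/ILS).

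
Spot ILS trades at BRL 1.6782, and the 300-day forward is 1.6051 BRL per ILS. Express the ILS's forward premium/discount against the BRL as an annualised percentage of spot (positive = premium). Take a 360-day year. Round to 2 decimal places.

-5.23%

T = 300/360 years.
ILS trades forward at -4.35586% vs spot over the period.
Annualise by dividing by T: -0.0435586 / (300/360) = -0.052270 → -5.23%.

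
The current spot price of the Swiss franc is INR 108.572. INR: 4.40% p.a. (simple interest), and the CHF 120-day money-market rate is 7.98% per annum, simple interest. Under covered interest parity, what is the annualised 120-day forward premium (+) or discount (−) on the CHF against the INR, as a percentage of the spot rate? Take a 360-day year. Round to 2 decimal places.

-3.49%

T = 120/360 years.
CIP forward (INR per CHF) = 108.572 × 1.0146667/1.026600 = 107.309948.
Annualised premium = (F − S)/S × (1/T) = (107.309948 − 108.572)/108.572 ÷ (120/360) = -3.49%.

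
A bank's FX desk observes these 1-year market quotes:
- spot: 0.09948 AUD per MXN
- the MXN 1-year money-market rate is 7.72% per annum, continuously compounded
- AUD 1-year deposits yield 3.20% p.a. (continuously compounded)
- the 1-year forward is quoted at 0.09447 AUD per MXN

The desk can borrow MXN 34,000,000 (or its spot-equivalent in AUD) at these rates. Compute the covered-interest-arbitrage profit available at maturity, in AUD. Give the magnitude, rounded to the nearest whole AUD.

T = 1 year.
Invest the MXN and cover forward: 34,000,000 × 1.080258106 × 0.09447 = AUD 3,469,767.43.
Convert at spot and invest in AUD: 34,000,000 × 0.09948 × 1.032517505 = AUD 3,492,304.61.
The quoted forward undervalues MXN, so borrow MXN, convert to AUD at spot, deposit the AUD at 3.20%, and buy MXN forward at 0.09447 to cover the loan.
The gap between the two covered legs is AUD 22,537.

AUD 22,537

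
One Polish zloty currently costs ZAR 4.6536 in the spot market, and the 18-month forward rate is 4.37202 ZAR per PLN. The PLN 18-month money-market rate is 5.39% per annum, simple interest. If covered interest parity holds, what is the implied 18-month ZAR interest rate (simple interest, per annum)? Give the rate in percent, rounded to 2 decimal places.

T = 18/12 years.
F/S = 4.37202/4.6536 = 0.9394920 = (growth of ZAR) / (growth of PLN).
The PLN side grows by 1 + 0.0539×18/12 = 1.080850.
So the ZAR growth factor = 1.0154499.
r = (1.0154499 − 1)/(18/12) = 0.010300 → 1.03%.

1.03%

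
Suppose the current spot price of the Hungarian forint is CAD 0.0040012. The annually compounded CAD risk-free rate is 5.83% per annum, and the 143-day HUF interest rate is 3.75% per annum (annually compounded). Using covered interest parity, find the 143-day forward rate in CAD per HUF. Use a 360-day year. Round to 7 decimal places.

T = 143/360 years.
CAD growth factor: (1 + 0.0583)^(143/360) = 1.0227634.
HUF accumulates by (1 + 0.0375)^(143/360) = 1.0147308.
So F = 0.0040012 × 1.0227634 / 1.0147308 = 0.004032873 (CAD/HUF).

0.0040329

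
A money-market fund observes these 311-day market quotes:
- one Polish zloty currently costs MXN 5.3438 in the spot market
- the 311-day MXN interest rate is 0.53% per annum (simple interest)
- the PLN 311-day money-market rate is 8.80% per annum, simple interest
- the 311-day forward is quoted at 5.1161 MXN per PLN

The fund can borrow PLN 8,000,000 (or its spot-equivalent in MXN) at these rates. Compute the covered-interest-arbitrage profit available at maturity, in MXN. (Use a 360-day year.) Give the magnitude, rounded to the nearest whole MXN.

MXN 1,094,161

T = 311/360 years.
Route A — deposit PLN, sell forward: 8,000,000 × 1.0760222222 × 5.1161 = MXN 44,040,298.33.
Route B — convert at spot, deposit MXN: 8,000,000 × 5.3438 × 1.0045786111 = MXN 42,946,137.46.
The quoted forward overvalues PLN, so borrow MXN, buy PLN at spot, deposit the PLN at 8.80%, and sell the proceeds forward at 5.1161.
Profit = 44,040,298.33 − 42,946,137.46 = MXN 1,094,161.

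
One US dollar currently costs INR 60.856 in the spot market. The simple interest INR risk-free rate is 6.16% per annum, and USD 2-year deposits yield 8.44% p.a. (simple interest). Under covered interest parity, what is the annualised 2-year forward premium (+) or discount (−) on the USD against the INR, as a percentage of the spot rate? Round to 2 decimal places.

-1.95%

T = 2 years.
CIP forward (INR per USD) = 60.856 × 1.123200/1.168800 = 58.481741.
Annualised premium = (F − S)/S × (1/T) = (58.481741 − 60.856)/60.856 ÷ 2 = -1.95%.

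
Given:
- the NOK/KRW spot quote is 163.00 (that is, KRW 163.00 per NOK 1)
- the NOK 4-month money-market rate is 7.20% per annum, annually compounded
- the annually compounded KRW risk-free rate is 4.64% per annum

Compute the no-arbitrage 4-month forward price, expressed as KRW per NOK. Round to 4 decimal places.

161.6920

T = 4/12 years.
KRW growth factor: (1 + 0.0464)^(4/12) = 1.015233431.
Growth of 1 NOK over T: (1 + 0.0720)^(4/12) = 1.023445989.
So F = 163.0 × 1.015233431 / 1.023445989 = 161.692020 (KRW/NOK).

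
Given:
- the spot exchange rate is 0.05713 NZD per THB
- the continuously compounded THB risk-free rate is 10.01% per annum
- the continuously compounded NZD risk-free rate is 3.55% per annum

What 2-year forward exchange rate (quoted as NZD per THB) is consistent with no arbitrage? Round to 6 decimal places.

T = 2 years.
NZD growth factor: e^(0.0355×2) = 1.0735812.
THB accumulates by e^(0.1001×2) = 1.2216471.
Forward (NZD per THB) = 0.05713 × 1.0735812 / 1.2216471 = 0.05020574.

0.050206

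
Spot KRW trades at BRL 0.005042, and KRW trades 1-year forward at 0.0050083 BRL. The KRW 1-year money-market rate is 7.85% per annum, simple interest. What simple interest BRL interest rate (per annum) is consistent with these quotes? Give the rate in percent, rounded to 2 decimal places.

7.13%

T = 1 year.
F/S = 0.0050083/0.005042 = 0.9933161 = (growth of BRL) / (growth of KRW).
KRW growth factor: 1 + 0.0785×1 = 1.078500.
That pins the BRL growth at 1.0712914.
r = (1.0712914 − 1)/1 = 0.071291 → 7.13%.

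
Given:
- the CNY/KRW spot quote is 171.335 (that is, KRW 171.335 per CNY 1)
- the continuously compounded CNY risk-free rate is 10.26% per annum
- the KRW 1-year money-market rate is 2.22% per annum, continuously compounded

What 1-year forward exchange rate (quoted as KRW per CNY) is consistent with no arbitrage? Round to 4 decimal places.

158.0989

T = 1 year.
KRW accumulates by e^(0.0222×1) = 1.022448254.
Growth of 1 CNY over T: e^(0.1026×1) = 1.108048101.
Forward (KRW per CNY) = 171.335 × 1.022448254 / 1.108048101 = 158.098887.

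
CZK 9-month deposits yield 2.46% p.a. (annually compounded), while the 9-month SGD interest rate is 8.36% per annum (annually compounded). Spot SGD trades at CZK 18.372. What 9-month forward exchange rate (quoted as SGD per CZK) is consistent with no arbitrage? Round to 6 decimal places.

T = 9/12 years.
CZK accumulates by (1 + 0.0246)^(9/12) = 1.0183938.
Growth of 1 SGD over T: (1 + 0.0836)^(9/12) = 1.0620666.
So F = 18.372 × 1.0183938 / 1.0620666 = 17.61653 (CZK/SGD).
Invert for SGD per CZK: 1 / 17.61653 = 0.056765.

0.056765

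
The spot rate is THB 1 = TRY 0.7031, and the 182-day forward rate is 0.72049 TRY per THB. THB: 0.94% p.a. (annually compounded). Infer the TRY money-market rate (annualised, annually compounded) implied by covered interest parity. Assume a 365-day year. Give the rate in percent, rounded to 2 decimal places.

6.01%

T = 182/365 years.
CIP gives F = S · g_TRY/g_THB, so g_TRY/g_THB = 0.72049/0.7031 = 1.0247333.
The THB side grows by (1 + 0.0094)^(182/365) = 1.0046761.
That pins the TRY growth at 1.0295251.
r = 1.0295251^(365/182) − 1 = 0.060091 → 6.01%.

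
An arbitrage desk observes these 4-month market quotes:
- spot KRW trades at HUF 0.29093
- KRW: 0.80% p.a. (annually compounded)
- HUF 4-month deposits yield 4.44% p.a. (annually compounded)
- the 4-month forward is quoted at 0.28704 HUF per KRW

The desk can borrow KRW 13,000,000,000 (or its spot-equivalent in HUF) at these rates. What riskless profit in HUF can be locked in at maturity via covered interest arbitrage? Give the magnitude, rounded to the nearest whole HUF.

HUF 95,812,050

T = 4/12 years.
Invest the KRW and cover forward: 13,000,000,000 × 1.002659586993 × 0.28704 = HUF 3,741,444,302.06.
Convert at spot and invest in HUF: 13,000,000,000 × 0.29093 × 1.014586208092 = HUF 3,837,256,351.76.
The quoted forward undervalues KRW, so borrow KRW, convert to HUF at spot, deposit the HUF at 4.44%, and buy KRW forward at 0.28704 to cover the loan.
Profit = 3,837,256,351.76 − 3,741,444,302.06 = HUF 95,812,050.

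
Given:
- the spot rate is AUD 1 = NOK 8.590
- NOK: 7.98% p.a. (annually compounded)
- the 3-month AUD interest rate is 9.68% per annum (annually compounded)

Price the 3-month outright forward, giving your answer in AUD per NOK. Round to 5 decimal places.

0.11687

T = 3/12 years.
Growth of 1 NOK over T: (1 + 0.0798)^(3/12) = 1.0193793.
AUD accumulates by (1 + 0.0968)^(3/12) = 1.0233681.
CIP: F = S · (grow NOK)/(grow AUD) = 8.59 × 1.0193793/1.0233681 = 8.556519 NOK per AUD.
Quoted the other way: 1/8.556519 = 0.11687 AUD per NOK.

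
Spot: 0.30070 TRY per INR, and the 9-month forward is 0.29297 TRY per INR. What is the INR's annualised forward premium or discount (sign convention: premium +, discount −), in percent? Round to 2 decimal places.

T = 9/12 years.
Period premium: (0.29297 − 0.3007)/0.3007 = -0.0257067.
Annualise by dividing by T: -0.0257067 / (9/12) = -0.034276 → -3.43%.

-3.43%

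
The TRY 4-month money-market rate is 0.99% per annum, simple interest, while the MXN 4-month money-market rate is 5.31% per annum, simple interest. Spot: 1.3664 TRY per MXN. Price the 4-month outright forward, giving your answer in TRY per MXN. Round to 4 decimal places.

1.3471

T = 4/12 years.
TRY growth factor: 1 + 0.0099×4/12 = 1.003300.
MXN accumulates by 1 + 0.0531×4/12 = 1.017700.
So F = 1.3664 × 1.003300 / 1.017700 = 1.347066 (TRY/MXN).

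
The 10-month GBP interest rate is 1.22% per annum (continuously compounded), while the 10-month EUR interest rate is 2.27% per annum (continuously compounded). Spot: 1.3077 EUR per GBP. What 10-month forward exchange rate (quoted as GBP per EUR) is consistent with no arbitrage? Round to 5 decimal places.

0.75804

T = 10/12 years.
Growth of 1 EUR over T: e^(0.0227×10/12) = 1.0190967.
GBP accumulates by e^(0.0122×10/12) = 1.0102185.
So F = 1.3077 × 1.0190967 / 1.0102185 = 1.319193 (EUR/GBP).
Invert for GBP per EUR: 1 / 1.319193 = 0.75804.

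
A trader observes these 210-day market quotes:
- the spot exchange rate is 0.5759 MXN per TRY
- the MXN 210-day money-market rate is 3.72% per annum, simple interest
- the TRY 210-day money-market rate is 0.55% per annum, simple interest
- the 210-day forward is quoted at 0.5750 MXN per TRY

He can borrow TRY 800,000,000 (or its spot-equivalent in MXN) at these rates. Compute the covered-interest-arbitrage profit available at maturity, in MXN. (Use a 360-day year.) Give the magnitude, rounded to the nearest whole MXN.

MXN 9,241,791

T = 210/360 years.
Keep in TRY, deliver into the forward: 800,000,000·1.00320833333·0.5750 = MXN 461,475,833.33.
Swap to MXN now, deposit: 800,000,000·0.5759·1.021700 = MXN 470,717,624.00.
The quoted forward undervalues TRY, so borrow TRY, convert to MXN at spot, deposit the MXN at 3.72%, and buy TRY forward at 0.5750 to cover the loan.
Arbitrage profit = |461,475,833.33 − 470,717,624.00| = MXN 9,241,791.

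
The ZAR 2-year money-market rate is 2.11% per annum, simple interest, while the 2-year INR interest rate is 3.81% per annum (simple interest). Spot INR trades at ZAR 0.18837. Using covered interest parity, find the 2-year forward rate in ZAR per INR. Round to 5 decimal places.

0.18242

T = 2 years.
Growth of 1 ZAR over T: 1 + 0.0211×2 = 1.042200.
INR accumulates by 1 + 0.0381×2 = 1.076200.
Forward (ZAR per INR) = 0.18837 × 1.042200 / 1.076200 = 0.1824189.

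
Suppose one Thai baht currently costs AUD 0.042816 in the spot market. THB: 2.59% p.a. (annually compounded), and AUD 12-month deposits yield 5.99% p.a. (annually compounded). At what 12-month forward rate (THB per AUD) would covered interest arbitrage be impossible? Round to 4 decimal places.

22.6065

T = 1 year.
AUD accumulates by (1 + 0.0599)^1 = 1.059900.
THB accumulates by (1 + 0.0259)^1 = 1.025900.
CIP: F = S · (grow AUD)/(grow THB) = 0.042816 × 1.059900/1.025900 = 0.044234992 AUD per THB.
Invert for THB per AUD: 1 / 0.044234992 = 22.6065.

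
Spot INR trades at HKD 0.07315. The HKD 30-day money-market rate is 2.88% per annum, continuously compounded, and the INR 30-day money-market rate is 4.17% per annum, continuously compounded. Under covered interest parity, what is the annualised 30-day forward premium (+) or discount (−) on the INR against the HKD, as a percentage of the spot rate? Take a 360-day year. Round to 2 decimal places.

-1.29%

T = 30/360 years.
CIP forward (HKD per INR) = 0.07315 × 1.0024029/1.003481 = 0.07307141.
Annualised premium = (F − S)/S × (1/T) = (0.07307141 − 0.07315)/0.07315 ÷ (30/360) = -1.29%.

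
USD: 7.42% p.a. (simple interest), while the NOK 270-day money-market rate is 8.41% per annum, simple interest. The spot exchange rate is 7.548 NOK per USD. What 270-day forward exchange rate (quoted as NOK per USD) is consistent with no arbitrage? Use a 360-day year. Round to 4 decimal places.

7.6011

T = 270/360 years.
NOK growth factor: 1 + 0.0841×270/360 = 1.063075.
Growth of 1 USD over T: 1 + 0.0742×270/360 = 1.055650.
So F = 7.548 × 1.063075 / 1.055650 = 7.601089 (NOK/USD).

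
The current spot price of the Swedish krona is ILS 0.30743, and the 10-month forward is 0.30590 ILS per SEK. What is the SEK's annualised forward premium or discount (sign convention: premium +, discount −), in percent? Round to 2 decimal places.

-0.60%

T = 10/12 years.
(F − S)/S = (0.30590 − 0.30743)/0.30743 = -0.0049767.
Per annum: -0.0049767 / (10/12) = -0.005972 = -0.60%.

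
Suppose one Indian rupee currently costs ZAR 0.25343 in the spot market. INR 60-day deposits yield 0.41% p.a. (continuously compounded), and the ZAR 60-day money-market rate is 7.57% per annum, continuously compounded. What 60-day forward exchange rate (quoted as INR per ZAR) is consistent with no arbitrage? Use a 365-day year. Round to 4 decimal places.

T = 60/365 years.
ZAR accumulates by e^(0.0757×60/365) = 1.0125216.
INR growth factor: e^(0.0041×60/365) = 1.0006742.
CIP: F = S · (grow ZAR)/(grow INR) = 0.25343 × 1.0125216/1.0006742 = 0.2564305 ZAR per INR.
Invert for INR per ZAR: 1 / 0.2564305 = 3.8997.

3.8997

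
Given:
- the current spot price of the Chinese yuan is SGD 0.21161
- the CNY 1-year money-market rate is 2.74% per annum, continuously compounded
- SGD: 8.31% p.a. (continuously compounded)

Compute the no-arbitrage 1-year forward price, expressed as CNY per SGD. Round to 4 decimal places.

4.4697

T = 1 year.
SGD accumulates by e^(0.0831×1) = 1.0866505.
CNY accumulates by e^(0.0274×1) = 1.0277788.
Forward (SGD per CNY) = 0.21161 × 1.0866505 / 1.0277788 = 0.2237311.
Invert for CNY per SGD: 1 / 0.2237311 = 4.4697.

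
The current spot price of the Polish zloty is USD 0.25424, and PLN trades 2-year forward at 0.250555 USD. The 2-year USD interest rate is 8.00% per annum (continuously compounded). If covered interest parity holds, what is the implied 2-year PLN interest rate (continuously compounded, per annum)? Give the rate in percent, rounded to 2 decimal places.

8.73%

T = 2 years.
F/S = 0.250555/0.25424 = 0.9855058 = (growth of USD) / (growth of PLN).
The USD side grows by e^(0.0800×2) = 1.1735109.
Hence g_PLN = 1.1907702.
Take logs: ln 1.1907702 / 2 = 0.087300, so 8.73%.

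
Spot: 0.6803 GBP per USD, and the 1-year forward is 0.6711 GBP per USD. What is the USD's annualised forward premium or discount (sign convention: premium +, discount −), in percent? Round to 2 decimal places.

T = 1 year.
Period premium: (0.6711 − 0.6803)/0.6803 = -0.0135234.
Per annum: -0.0135234 / 1 = -0.013523 = -1.35%.

-1.35%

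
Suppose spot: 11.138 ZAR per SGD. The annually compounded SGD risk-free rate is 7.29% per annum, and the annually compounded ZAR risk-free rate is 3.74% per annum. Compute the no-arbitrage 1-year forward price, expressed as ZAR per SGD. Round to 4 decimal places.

10.7695

T = 1 year.
Growth of 1 ZAR over T: (1 + 0.0374)^1 = 1.037400.
SGD growth factor: (1 + 0.0729)^1 = 1.072900.
So F = 11.138 × 1.037400 / 1.072900 = 10.769467 (ZAR/SGD).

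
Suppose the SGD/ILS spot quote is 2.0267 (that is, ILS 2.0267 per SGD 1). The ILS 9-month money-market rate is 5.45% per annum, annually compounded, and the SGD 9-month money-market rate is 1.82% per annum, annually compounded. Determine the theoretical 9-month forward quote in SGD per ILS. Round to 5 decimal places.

T = 9/12 years.
ILS accumulates by (1 + 0.0545)^(9/12) = 1.0406027.
Growth of 1 SGD over T: (1 + 0.0182)^(9/12) = 1.0136192.
So F = 2.0267 × 1.0406027 / 1.0136192 = 2.080653 (ILS/SGD).
Invert for SGD per ILS: 1 / 2.080653 = 0.48062.

0.48062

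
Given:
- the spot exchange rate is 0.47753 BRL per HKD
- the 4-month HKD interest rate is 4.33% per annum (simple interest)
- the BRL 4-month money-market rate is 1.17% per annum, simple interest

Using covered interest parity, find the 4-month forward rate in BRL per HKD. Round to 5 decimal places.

T = 4/12 years.
BRL growth factor: 1 + 0.0117×4/12 = 1.003900.
HKD accumulates by 1 + 0.0433×4/12 = 1.0144333.
Forward (BRL per HKD) = 0.47753 × 1.003900 / 1.0144333 = 0.4725716.

0.47257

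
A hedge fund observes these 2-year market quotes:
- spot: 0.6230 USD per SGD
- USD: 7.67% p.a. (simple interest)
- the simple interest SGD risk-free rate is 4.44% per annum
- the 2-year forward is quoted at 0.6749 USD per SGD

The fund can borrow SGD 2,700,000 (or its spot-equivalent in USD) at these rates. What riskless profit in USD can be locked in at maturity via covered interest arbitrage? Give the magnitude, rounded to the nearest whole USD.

USD 43,910

T = 2 years.
Invest the SGD and cover forward: 2,700,000 × 1.088800 × 0.6749 = USD 1,984,044.02.
Convert at spot and invest in USD: 2,700,000 × 0.6230 × 1.153400 = USD 1,940,134.14.
The quoted forward overvalues SGD, so borrow USD, buy SGD at spot, deposit the SGD at 4.44%, and sell the proceeds forward at 0.6749.
Arbitrage profit = |1,984,044.02 − 1,940,134.14| = USD 43,910.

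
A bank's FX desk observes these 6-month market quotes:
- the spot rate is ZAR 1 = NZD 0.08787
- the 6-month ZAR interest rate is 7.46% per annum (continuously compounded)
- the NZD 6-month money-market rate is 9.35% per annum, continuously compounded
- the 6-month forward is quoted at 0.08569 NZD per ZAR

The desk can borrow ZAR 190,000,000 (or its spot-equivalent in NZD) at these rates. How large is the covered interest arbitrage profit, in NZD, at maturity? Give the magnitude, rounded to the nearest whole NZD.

T = 6/12 years.
Invest the ZAR and cover forward: 190,000,000 × 1.0380043754 × 0.08569 = NZD 16,899,853.04.
Convert at spot and invest in NZD: 190,000,000 × 0.08787 × 1.0478600113 = NZD 17,494,337.25.
The quoted forward undervalues ZAR, so borrow ZAR, convert to NZD at spot, deposit the NZD at 9.35%, and buy ZAR forward at 0.08569 to cover the loan.
The gap between the two covered legs is NZD 594,484.

NZD 594,484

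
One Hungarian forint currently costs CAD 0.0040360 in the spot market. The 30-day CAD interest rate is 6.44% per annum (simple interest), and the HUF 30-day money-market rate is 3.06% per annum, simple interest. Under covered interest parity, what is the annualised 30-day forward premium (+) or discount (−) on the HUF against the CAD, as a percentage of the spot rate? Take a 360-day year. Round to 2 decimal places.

+3.37%

T = 30/360 years.
F = S · g_CAD/g_HUF = 0.004036 × 1.0053667/1.002550 = 0.0040473393.
(F − S)/S ÷ T = (0.0040473393 − 0.004036)/0.004036/(30/360) = 0.033714 → 3.37%.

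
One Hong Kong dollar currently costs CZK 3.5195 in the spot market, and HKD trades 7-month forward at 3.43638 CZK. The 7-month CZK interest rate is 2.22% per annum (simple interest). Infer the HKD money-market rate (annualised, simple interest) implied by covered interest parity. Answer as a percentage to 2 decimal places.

T = 7/12 years.
By CIP, F/S equals the CZK-to-HKD growth ratio: 3.43638/3.5195 = 0.9763830.
The CZK side grows by 1 + 0.0222×7/12 = 1.012950.
Hence g_HKD = 1.0374515.
r = (1.0374515 − 1)/(7/12) = 0.064203 → 6.42%.

6.42%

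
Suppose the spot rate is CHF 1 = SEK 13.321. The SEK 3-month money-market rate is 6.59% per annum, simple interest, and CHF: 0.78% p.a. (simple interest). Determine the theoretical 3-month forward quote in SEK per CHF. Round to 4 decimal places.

13.5141

T = 3/12 years.
SEK growth factor: 1 + 0.0659×3/12 = 1.016475.
Growth of 1 CHF over T: 1 + 0.0078×3/12 = 1.001950.
CIP: F = S · (grow SEK)/(grow CHF) = 13.321 × 1.016475/1.001950 = 13.514111 SEK per CHF.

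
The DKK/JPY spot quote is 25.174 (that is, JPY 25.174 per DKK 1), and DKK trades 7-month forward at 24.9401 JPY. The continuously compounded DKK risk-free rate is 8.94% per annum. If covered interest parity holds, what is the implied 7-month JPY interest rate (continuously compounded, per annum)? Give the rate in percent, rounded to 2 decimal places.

7.34%

T = 7/12 years.
F/S = 24.9401/25.174 = 0.9907087 = (growth of JPY) / (growth of DKK).
The DKK side grows by e^(0.0894×7/12) = 1.0535338.
So the JPY growth factor = 1.0437451.
Take logs: ln 1.0437451 / (7/12) = 0.073398, so 7.34%.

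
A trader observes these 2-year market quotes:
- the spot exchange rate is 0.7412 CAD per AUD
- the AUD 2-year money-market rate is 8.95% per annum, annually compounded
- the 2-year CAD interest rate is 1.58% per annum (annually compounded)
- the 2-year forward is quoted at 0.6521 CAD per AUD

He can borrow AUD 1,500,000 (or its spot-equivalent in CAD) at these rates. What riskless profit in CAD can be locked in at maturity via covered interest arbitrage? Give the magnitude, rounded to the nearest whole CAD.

T = 2 years.
Route A — deposit AUD, sell forward: 1,500,000 × 1.18701025 × 0.6521 = CAD 1,161,074.08.
Route B — convert at spot, deposit CAD: 1,500,000 × 0.7412 × 1.03184964 = CAD 1,147,210.43.
The quoted forward overvalues AUD, so borrow CAD, buy AUD at spot, deposit the AUD at 8.95%, and sell the proceeds forward at 0.6521.
The gap between the two covered legs is CAD 13,864.

CAD 13,864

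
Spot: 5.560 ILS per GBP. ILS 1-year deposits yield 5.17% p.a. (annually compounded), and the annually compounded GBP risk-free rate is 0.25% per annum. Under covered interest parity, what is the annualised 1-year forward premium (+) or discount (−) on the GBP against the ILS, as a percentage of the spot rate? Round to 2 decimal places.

T = 1 year.
No-arbitrage forward: 5.56 × 1.051700 / 1.002500 = 5.832870 ILS/GBP.
(F − S)/S ÷ T = (5.832870 − 5.56)/5.56/1 = 0.049077 → 4.91%.

+4.91%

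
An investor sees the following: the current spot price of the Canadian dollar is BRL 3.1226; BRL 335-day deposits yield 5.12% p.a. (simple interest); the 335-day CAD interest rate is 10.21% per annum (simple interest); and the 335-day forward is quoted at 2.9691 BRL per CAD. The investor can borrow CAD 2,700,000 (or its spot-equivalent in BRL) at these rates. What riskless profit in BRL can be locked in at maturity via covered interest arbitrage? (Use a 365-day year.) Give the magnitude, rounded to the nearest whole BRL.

T = 335/365 years.
Route A — deposit CAD, sell forward: 2,700,000 × 1.093708219 × 2.9691 = BRL 8,767,788.50.
Route B — convert at spot, deposit BRL: 2,700,000 × 3.1226 × 1.046991781 = BRL 8,827,208.65.
The quoted forward undervalues CAD, so borrow CAD, convert to BRL at spot, deposit the BRL at 5.12%, and buy CAD forward at 2.9691 to cover the loan.
Profit = 8,827,208.65 − 8,767,788.50 = BRL 59,420.

BRL 59,420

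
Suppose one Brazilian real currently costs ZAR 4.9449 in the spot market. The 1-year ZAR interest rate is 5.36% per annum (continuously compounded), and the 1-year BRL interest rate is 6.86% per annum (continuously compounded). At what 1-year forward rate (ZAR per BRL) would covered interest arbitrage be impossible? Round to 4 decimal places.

4.8713

T = 1 year.
ZAR growth factor: e^(0.0536×1) = 1.0550625.
BRL accumulates by e^(0.0686×1) = 1.0710077.
Forward (ZAR per BRL) = 4.9449 × 1.0550625 / 1.0710077 = 4.871280.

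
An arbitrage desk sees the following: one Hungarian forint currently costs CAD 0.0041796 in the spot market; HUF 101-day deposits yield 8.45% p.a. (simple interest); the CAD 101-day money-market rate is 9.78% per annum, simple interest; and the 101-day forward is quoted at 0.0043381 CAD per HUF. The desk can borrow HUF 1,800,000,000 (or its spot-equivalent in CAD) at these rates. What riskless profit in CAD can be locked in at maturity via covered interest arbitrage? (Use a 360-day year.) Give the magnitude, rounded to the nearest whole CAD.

CAD 263,991

T = 101/360 years.
Keep in HUF, deliver into the forward: 1,800,000,000·1.023706944·0.0043381 = CAD 7,993,697.57.
Swap to CAD now, deposit: 1,800,000,000·0.0041796·1.027438333 = CAD 7,729,706.26.
The quoted forward overvalues HUF, so borrow CAD, buy HUF at spot, deposit the HUF at 8.45%, and sell the proceeds forward at 0.0043381.
The gap between the two covered legs is CAD 263,991.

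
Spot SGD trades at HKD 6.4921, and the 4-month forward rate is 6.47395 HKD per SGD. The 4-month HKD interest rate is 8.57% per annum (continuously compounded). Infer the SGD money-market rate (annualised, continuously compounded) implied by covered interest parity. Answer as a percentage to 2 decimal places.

T = 4/12 years.
By CIP, F/S equals the HKD-to-SGD growth ratio: 6.47395/6.4921 = 0.9972043.
The HKD side grows by e^(0.0857×4/12) = 1.0289786.
That pins the SGD growth at 1.0318634.
Take logs: ln 1.0318634 / (4/12) = 0.094099, so 9.41%.

9.41%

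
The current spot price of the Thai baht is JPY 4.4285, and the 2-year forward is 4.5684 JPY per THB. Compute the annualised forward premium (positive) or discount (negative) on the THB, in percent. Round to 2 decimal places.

+1.58%

T = 2 years.
THB trades forward at +3.15908% vs spot over the period.
×(1/T) gives 1.58% p.a.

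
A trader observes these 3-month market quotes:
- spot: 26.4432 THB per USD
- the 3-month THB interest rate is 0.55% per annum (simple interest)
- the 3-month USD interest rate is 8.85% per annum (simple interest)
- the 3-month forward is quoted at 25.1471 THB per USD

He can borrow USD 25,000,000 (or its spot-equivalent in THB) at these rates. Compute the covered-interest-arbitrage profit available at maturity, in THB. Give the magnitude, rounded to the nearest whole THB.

THB 19,401,995

T = 3/12 years.
Keep in USD, deliver into the forward: 25,000,000·1.022125·25.1471 = THB 642,586,989.69.
Swap to THB now, deposit: 25,000,000·26.4432·1.001375 = THB 661,988,985.00.
The quoted forward undervalues USD, so borrow USD, convert to THB at spot, deposit the THB at 0.55%, and buy USD forward at 25.1471 to cover the loan.
Arbitrage profit = |642,586,989.69 − 661,988,985.00| = THB 19,401,995.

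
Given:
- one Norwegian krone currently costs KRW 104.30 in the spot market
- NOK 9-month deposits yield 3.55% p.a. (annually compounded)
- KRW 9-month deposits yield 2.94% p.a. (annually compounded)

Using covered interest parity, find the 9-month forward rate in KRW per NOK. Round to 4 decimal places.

T = 9/12 years.
KRW accumulates by (1 + 0.0294)^(9/12) = 1.021969943.
NOK growth factor: (1 + 0.0355)^(9/12) = 1.026508565.
Forward (KRW per NOK) = 104.3 × 1.021969943 / 1.026508565 = 103.838846.

103.8388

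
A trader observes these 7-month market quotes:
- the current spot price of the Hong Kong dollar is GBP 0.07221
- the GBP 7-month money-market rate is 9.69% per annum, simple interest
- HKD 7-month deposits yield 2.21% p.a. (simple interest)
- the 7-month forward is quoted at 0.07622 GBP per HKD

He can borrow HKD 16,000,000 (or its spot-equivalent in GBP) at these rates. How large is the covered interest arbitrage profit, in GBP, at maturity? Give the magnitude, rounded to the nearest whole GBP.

GBP 14,575

T = 7/12 years.
Route A — deposit HKD, sell forward: 16,000,000 × 1.012891667 × 0.07622 = GBP 1,235,241.65.
Route B — convert at spot, deposit GBP: 16,000,000 × 0.07221 × 1.056525 = GBP 1,220,666.72.
The quoted forward overvalues HKD, so borrow GBP, buy HKD at spot, deposit the HKD at 2.21%, and sell the proceeds forward at 0.07622.
Profit = 1,235,241.65 − 1,220,666.72 = GBP 14,575.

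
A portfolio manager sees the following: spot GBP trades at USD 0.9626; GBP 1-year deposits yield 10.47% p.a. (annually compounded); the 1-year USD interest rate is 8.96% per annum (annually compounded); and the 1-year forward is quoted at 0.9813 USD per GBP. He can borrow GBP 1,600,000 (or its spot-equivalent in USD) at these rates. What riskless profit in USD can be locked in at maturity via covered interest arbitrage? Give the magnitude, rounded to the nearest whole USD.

T = 1 year.
Invest the GBP and cover forward: 1,600,000 × 1.104700 × 0.9813 = USD 1,734,467.38.
Convert at spot and invest in USD: 1,600,000 × 0.9626 × 1.089600 = USD 1,678,158.34.
The quoted forward overvalues GBP, so borrow USD, buy GBP at spot, deposit the GBP at 10.47%, and sell the proceeds forward at 0.9813.
Arbitrage profit = |1,734,467.38 − 1,678,158.34| = USD 56,309.

USD 56,309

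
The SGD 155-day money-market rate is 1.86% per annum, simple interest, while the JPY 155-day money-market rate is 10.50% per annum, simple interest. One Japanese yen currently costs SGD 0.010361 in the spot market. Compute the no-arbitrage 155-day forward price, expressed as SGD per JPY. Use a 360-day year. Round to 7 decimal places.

T = 155/360 years.
SGD accumulates by 1 + 0.0186×155/360 = 1.0080083.
Growth of 1 JPY over T: 1 + 0.1050×155/360 = 1.0452083.
Forward (SGD per JPY) = 0.010361 × 1.0080083 / 1.0452083 = 0.009992242.

0.0099922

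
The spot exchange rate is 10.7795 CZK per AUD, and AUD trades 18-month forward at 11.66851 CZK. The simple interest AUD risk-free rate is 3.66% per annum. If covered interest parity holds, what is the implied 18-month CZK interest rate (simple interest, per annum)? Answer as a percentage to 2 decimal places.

9.46%

T = 18/12 years.
CIP gives F = S · g_CZK/g_AUD, so g_CZK/g_AUD = 11.66851/10.7795 = 1.0824723.
The AUD side grows by 1 + 0.0366×18/12 = 1.054900.
So the CZK growth factor = 1.141900.
r = (1.141900 − 1)/(18/12) = 0.094600 → 9.46%.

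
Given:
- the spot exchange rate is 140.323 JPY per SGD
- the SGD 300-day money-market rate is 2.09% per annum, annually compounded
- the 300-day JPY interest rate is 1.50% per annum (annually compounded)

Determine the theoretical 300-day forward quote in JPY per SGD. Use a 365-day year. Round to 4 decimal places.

T = 300/365 years.
JPY accumulates by (1 + 0.0150)^(300/365) = 1.012312397.
SGD growth factor: (1 + 0.0209)^(300/365) = 1.017146374.
Forward (JPY per SGD) = 140.323 × 1.012312397 / 1.017146374 = 139.656116.

139.6561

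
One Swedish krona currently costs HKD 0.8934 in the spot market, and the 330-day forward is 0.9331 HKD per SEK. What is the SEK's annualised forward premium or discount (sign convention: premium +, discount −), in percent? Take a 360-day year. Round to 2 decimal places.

T = 330/360 years.
Period premium: (0.9331 − 0.8934)/0.8934 = 0.0444370.
Per annum: 0.0444370 / (330/360) = 0.048477 = 4.85%.

+4.85%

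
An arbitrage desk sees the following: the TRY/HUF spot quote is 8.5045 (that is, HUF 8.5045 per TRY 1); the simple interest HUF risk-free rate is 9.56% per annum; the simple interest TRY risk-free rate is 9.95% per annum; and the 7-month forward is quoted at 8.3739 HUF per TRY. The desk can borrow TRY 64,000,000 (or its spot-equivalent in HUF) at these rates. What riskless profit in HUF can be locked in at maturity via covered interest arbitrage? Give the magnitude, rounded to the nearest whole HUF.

HUF 7,605,280

T = 7/12 years.
Route A — deposit TRY, sell forward: 64,000,000 × 1.05804166667 × 8.3739 = HUF 567,035,847.20.
Route B — convert at spot, deposit HUF: 64,000,000 × 8.5045 × 1.05576666667 = HUF 574,641,127.47.
The quoted forward undervalues TRY, so borrow TRY, convert to HUF at spot, deposit the HUF at 9.56%, and buy TRY forward at 8.3739 to cover the loan.
The gap between the two covered legs is HUF 7,605,280.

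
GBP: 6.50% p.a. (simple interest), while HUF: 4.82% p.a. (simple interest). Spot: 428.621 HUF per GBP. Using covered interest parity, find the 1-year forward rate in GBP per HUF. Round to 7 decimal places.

0.0023705

T = 1 year.
HUF accumulates by 1 + 0.0482×1 = 1.048200.
GBP accumulates by 1 + 0.0650×1 = 1.065000.
So F = 428.621 × 1.048200 / 1.065000 = 421.8597 (HUF/GBP).
Invert for GBP per HUF: 1 / 421.8597 = 0.0023705.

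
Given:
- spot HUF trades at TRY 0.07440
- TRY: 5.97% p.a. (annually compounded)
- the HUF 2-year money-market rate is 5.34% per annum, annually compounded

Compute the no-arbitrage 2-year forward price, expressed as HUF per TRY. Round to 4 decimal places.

T = 2 years.
Growth of 1 TRY over T: (1 + 0.0597)^2 = 1.12296409.
HUF accumulates by (1 + 0.0534)^2 = 1.10965156.
CIP: F = S · (grow TRY)/(grow HUF) = 0.0744 × 1.12296409/1.10965156 = 0.075292579 TRY per HUF.
Invert for HUF per TRY: 1 / 0.075292579 = 13.2815.

13.2815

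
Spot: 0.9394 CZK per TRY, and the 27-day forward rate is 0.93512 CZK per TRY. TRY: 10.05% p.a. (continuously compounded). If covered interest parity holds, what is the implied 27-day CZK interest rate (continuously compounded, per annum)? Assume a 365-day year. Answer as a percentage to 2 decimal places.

3.88%

T = 27/365 years.
CIP gives F = S · g_CZK/g_TRY, so g_CZK/g_TRY = 0.93512/0.9394 = 0.9954439.
The TRY side grows by e^(0.1005×27/365) = 1.0074619.
So the CZK growth factor = 1.0028718.
r = ln(1.0028718)/(27/365) = 0.038767 → 3.88%.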